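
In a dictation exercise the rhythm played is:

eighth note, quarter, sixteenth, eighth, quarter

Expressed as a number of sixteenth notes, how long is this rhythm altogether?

13

In sixteenth notes: eighth note = 2; quarter = 4; sixteenth = 1; eighth = 2; quarter = 4.
Total: 2 + 4 + 1 + 2 + 4 = 13 sixteenth notes.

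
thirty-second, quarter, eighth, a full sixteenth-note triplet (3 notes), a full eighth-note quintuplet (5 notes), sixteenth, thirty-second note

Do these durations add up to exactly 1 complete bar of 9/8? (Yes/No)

One bar of 9/8 = 36 thirty-second notes.
In thirty-second notes: thirty-second = 1; quarter = 8; eighth = 4; a full sixteenth-note triplet (3 notes) (three triplet sixteenths span one eighth) = 4; a full eighth-note quintuplet (5 notes) (five quintuplet eighths span one half) = 16; sixteenth = 2; thirty-second note = 1.
Total: 1 + 8 + 4 + 4 + 16 + 2 + 1 = 36.
36 equals 36, so the answer is Yes.

Yes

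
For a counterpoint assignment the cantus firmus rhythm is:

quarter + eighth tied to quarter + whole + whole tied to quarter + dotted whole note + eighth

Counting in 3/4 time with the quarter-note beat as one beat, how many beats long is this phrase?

18

One quarter-note beat = 2 eighth notes.
In eighth notes: quarter = 2; eighth tied to quarter (eighth + quarter) = 3; whole = 8; whole tied to quarter (whole + quarter) = 10; dotted whole note = 12; eighth = 1.
Sum: 2 + 3 + 8 + 10 + 12 + 1 = 36.
36 ÷ 2 = 18 beats.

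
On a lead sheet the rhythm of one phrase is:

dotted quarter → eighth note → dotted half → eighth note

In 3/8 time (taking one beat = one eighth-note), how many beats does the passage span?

11

One eighth-note beat = 2 sixteenth notes.
Convert each value to sixteenth notes: dotted quarter = 6; eighth note = 2; dotted half = 12; eighth note = 2.
Adding: 6 + 2 + 12 + 2 = 22.
22 ÷ 2 = 11 beats.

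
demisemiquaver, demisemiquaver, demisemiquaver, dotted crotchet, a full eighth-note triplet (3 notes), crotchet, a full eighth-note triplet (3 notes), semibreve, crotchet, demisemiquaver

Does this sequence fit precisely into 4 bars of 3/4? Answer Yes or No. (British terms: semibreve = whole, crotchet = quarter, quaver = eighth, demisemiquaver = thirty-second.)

One bar of 3/4 = 24 thirty-second notes, so 4 bars = 96.
Each duration in thirty-second notes: demisemiquaver = 1; demisemiquaver = 1; demisemiquaver = 1; dotted crotchet = 12; a full eighth-note triplet (3 notes) (three triplet eighths span one quarter) = 8; crotchet = 8; a full eighth-note triplet (3 notes) (three triplet eighths span one quarter) = 8; semibreve = 32; crotchet = 8; demisemiquaver = 1.
Altogether 1 + 1 + 1 + 12 + 8 + 8 + 8 + 32 + 8 + 1 = 80.
80 falls short of 96, so the answer is No.

No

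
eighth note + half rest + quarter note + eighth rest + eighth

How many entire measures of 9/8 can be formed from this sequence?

One bar of 9/8 = 9 eighth notes.
Each duration in eighth notes: eighth note = 1; half rest = 4; quarter note = 2; eighth rest = 1; eighth = 1.
Adding: 1 + 4 + 2 + 1 + 1 = 9.
9 ÷ 9 = 1 complete bar with 0 left over.

1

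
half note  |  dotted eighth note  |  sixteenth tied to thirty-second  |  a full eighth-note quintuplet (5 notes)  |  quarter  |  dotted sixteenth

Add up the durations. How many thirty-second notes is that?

Express everything in thirty-second notes: half note = 16; dotted eighth note = 6; sixteenth tied to thirty-second (sixteenth + thirty-second) = 3; a full eighth-note quintuplet (5 notes) (five quintuplet eighths span one half) = 16; quarter = 8; dotted sixteenth = 3.
Sum: 16 + 6 + 3 + 16 + 8 + 3 = 52 thirty-second notes.

52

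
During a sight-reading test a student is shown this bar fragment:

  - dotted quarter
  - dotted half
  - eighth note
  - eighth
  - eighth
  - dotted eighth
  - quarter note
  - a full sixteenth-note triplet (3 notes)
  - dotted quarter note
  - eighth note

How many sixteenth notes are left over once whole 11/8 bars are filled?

19

One bar of 11/8 = 22 sixteenth notes.
Express everything in sixteenth notes: dotted quarter = 6; dotted half = 12; eighth note = 2; eighth = 2; eighth = 2; dotted eighth = 3; quarter note = 4; a full sixteenth-note triplet (3 notes) (three triplet sixteenths span one eighth) = 2; dotted quarter note = 6; eighth note = 2.
Sum: 6 + 12 + 2 + 2 + 2 + 3 + 4 + 2 + 6 + 2 = 41.
41 ÷ 22 = 1 complete bar with 19 sixteenth notes remaining.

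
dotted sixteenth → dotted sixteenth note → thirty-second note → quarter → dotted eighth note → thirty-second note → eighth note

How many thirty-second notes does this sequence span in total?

Working in thirty-second notes: dotted sixteenth = 3; dotted sixteenth note = 3; thirty-second note = 1; quarter = 8; dotted eighth note = 6; thirty-second note = 1; eighth note = 4.
Total: 3 + 3 + 1 + 8 + 6 + 1 + 4 = 26 thirty-second notes.

26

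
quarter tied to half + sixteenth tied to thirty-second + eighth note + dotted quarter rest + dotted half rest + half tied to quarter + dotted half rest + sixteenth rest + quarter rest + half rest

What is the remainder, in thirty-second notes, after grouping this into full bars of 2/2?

One bar of 2/2 = 32 thirty-second notes.
Each duration in thirty-second notes: quarter tied to half (quarter + half) = 24; sixteenth tied to thirty-second (sixteenth + thirty-second) = 3; eighth note = 4; dotted quarter rest = 12; dotted half rest = 24; half tied to quarter (half + quarter) = 24; dotted half rest = 24; sixteenth rest = 2; quarter rest = 8; half rest = 16.
Total: 24 + 3 + 4 + 12 + 24 + 24 + 24 + 2 + 8 + 16 = 141.
141 ÷ 32 = 4 complete bars with 13 thirty-second notes remaining.

13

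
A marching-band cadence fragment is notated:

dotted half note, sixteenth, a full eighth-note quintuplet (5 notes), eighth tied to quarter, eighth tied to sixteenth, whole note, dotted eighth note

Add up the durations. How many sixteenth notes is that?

49

Each duration in sixteenth notes: dotted half note = 12; sixteenth = 1; a full eighth-note quintuplet (5 notes) (five quintuplet eighths span one half) = 8; eighth tied to quarter (eighth + quarter) = 6; eighth tied to sixteenth (eighth + sixteenth) = 3; whole note = 16; dotted eighth note = 3.
Sum: 12 + 1 + 8 + 6 + 3 + 16 + 3 = 49 sixteenth notes.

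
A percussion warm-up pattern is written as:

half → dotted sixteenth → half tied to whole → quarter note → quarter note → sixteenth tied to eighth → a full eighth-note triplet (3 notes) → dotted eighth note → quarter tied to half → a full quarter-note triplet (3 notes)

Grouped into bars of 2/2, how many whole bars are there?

One bar of 2/2 = 32 thirty-second notes.
Convert each value to thirty-second notes: half = 16; dotted sixteenth = 3; half tied to whole (half + whole) = 48; quarter note = 8; quarter note = 8; sixteenth tied to eighth (sixteenth + eighth) = 6; a full eighth-note triplet (3 notes) (three triplet eighths span one quarter) = 8; dotted eighth note = 6; quarter tied to half (quarter + half) = 24; a full quarter-note triplet (3 notes) (three triplet quarters span one half) = 16.
Altogether 16 + 3 + 48 + 8 + 8 + 6 + 8 + 6 + 24 + 16 = 143.
143 ÷ 32 = 4 complete bars with 15 left over.

4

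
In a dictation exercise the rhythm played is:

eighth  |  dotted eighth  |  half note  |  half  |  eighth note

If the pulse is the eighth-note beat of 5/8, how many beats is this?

11.5

One eighth-note beat = 2 sixteenth notes.
In sixteenth notes: eighth = 2; dotted eighth = 3; half note = 8; half = 8; eighth note = 2.
Altogether 2 + 3 + 8 + 8 + 2 = 23.
23 ÷ 2 = 11.5 beats.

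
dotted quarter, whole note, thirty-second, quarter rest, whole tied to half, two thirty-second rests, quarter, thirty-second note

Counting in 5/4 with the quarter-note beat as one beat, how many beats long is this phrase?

One quarter-note beat = 8 thirty-second notes.
Each duration in thirty-second notes: dotted quarter = 12; whole note = 32; thirty-second = 1; quarter rest = 8; whole tied to half (whole + half) = 48; thirty-second rest = 1; thirty-second rest = 1; quarter = 8; thirty-second note = 1.
Total: 12 + 32 + 1 + 8 + 48 + 1 + 1 + 8 + 1 = 112.
112 ÷ 8 = 14 beats.

14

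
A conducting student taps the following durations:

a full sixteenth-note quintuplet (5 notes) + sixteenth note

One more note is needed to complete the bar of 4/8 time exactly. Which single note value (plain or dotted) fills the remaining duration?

dotted eighth note

The bar of 4/8 = 8 sixteenth notes.
Each duration in sixteenth notes: a full sixteenth-note quintuplet (5 notes) (five quintuplet sixteenths span one quarter) = 4; sixteenth note = 1.
Total: 4 + 1 = 5.
Remaining: 8 − 5 = 3 sixteenth notes, which is a dotted eighth note.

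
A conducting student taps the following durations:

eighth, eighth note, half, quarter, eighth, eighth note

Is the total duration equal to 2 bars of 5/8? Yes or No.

Yes

One bar of 5/8 = 5 eighth notes, so 2 bars = 10.
Each duration in eighth notes: eighth = 1; eighth note = 1; half = 4; quarter = 2; eighth = 1; eighth note = 1.
Altogether 1 + 1 + 4 + 2 + 1 + 1 = 10.
10 equals 10, so the answer is Yes.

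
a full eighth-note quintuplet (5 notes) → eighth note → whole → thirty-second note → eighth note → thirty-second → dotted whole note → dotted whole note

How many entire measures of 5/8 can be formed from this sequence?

7

One bar of 5/8 = 20 thirty-second notes.
Each duration in thirty-second notes: a full eighth-note quintuplet (5 notes) (five quintuplet eighths span one half) = 16; eighth note = 4; whole = 32; thirty-second note = 1; eighth note = 4; thirty-second = 1; dotted whole note = 48; dotted whole note = 48.
Adding: 16 + 4 + 32 + 1 + 4 + 1 + 48 + 48 = 154.
154 ÷ 20 = 7 complete bars with 14 left over.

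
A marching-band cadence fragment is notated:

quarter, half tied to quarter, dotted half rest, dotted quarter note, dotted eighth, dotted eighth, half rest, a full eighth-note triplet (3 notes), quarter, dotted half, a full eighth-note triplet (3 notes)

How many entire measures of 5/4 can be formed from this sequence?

3

One bar of 5/4 = 20 sixteenth notes.
Convert each value to sixteenth notes: quarter = 4; half tied to quarter (half + quarter) = 12; dotted half rest = 12; dotted quarter note = 6; dotted eighth = 3; dotted eighth = 3; half rest = 8; a full eighth-note triplet (3 notes) (three triplet eighths span one quarter) = 4; quarter = 4; dotted half = 12; a full eighth-note triplet (3 notes) (three triplet eighths span one quarter) = 4.
Total: 4 + 12 + 12 + 6 + 3 + 3 + 8 + 4 + 4 + 12 + 4 = 72.
72 ÷ 20 = 3 complete bars with 12 left over.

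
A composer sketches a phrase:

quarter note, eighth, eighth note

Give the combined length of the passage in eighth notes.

4

Express everything in eighth notes: quarter note = 2; eighth = 1; eighth note = 1.
Altogether 2 + 1 + 1 = 4 eighth notes.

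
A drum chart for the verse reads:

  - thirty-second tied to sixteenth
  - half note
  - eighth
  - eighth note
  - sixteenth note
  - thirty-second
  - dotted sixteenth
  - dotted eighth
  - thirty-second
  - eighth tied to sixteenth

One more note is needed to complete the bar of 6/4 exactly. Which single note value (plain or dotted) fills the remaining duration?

The bar of 6/4 = 48 thirty-second notes.
In thirty-second notes: thirty-second tied to sixteenth (thirty-second + sixteenth) = 3; half note = 16; eighth = 4; eighth note = 4; sixteenth note = 2; thirty-second = 1; dotted sixteenth = 3; dotted eighth = 6; thirty-second = 1; eighth tied to sixteenth (eighth + sixteenth) = 6.
Adding: 3 + 16 + 4 + 4 + 2 + 1 + 3 + 6 + 1 + 6 = 46.
Remaining: 48 − 46 = 2 thirty-second notes, which is a sixteenth note.

sixteenth note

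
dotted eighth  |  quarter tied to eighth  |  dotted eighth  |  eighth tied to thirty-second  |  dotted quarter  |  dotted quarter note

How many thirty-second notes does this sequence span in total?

In thirty-second notes: dotted eighth = 6; quarter tied to eighth (quarter + eighth) = 12; dotted eighth = 6; eighth tied to thirty-second (eighth + thirty-second) = 5; dotted quarter = 12; dotted quarter note = 12.
Altogether 6 + 12 + 6 + 5 + 12 + 12 = 53 thirty-second notes.

53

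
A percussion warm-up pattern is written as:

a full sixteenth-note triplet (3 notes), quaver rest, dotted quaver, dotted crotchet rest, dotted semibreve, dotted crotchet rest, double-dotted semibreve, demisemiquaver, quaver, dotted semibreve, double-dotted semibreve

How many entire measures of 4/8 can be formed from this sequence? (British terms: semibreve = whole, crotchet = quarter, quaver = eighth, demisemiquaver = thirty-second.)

One bar of 4/8 = 16 thirty-second notes.
Each duration in thirty-second notes: a full sixteenth-note triplet (3 notes) (three triplet sixteenths span one eighth) = 4; quaver rest = 4; dotted quaver = 6; dotted crotchet rest = 12; dotted semibreve = 48; dotted crotchet rest = 12; double-dotted semibreve = 56; demisemiquaver = 1; quaver = 4; dotted semibreve = 48; double-dotted semibreve = 56.
Altogether 4 + 4 + 6 + 12 + 48 + 12 + 56 + 1 + 4 + 48 + 56 = 251.
251 ÷ 16 = 15 complete bars with 11 left over.

15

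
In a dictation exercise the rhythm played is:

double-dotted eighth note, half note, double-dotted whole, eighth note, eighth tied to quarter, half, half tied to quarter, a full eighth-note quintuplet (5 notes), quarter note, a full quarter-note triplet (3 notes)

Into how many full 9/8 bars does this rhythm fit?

One bar of 9/8 = 36 thirty-second notes.
Convert each value to thirty-second notes: double-dotted eighth note = 7; half note = 16; double-dotted whole = 56; eighth note = 4; eighth tied to quarter (eighth + quarter) = 12; half = 16; half tied to quarter (half + quarter) = 24; a full eighth-note quintuplet (5 notes) (five quintuplet eighths span one half) = 16; quarter note = 8; a full quarter-note triplet (3 notes) (three triplet quarters span one half) = 16.
Total: 7 + 16 + 56 + 4 + 12 + 16 + 24 + 16 + 8 + 16 = 175.
175 ÷ 36 = 4 complete bars with 31 left over.

4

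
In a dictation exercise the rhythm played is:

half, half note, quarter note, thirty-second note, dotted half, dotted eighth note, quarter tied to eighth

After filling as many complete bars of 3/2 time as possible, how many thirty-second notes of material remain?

35

One bar of 3/2 = 48 thirty-second notes.
Express everything in thirty-second notes: half = 16; half note = 16; quarter note = 8; thirty-second note = 1; dotted half = 24; dotted eighth note = 6; quarter tied to eighth (quarter + eighth) = 12.
Total: 16 + 16 + 8 + 1 + 24 + 6 + 12 = 83.
83 ÷ 48 = 1 complete bar with 35 thirty-second notes remaining.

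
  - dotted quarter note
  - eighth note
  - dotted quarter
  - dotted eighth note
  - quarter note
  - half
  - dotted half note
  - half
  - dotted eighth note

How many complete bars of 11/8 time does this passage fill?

2

One bar of 11/8 = 22 sixteenth notes.
Convert each value to sixteenth notes: dotted quarter note = 6; eighth note = 2; dotted quarter = 6; dotted eighth note = 3; quarter note = 4; half = 8; dotted half note = 12; half = 8; dotted eighth note = 3.
Adding: 6 + 2 + 6 + 3 + 4 + 8 + 12 + 8 + 3 = 52.
52 ÷ 22 = 2 complete bars with 8 left over.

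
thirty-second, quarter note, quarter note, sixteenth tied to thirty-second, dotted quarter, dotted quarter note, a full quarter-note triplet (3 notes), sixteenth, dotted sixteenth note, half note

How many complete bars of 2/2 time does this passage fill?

2

One bar of 2/2 = 32 thirty-second notes.
Convert each value to thirty-second notes: thirty-second = 1; quarter note = 8; quarter note = 8; sixteenth tied to thirty-second (sixteenth + thirty-second) = 3; dotted quarter = 12; dotted quarter note = 12; a full quarter-note triplet (3 notes) (three triplet quarters span one half) = 16; sixteenth = 2; dotted sixteenth note = 3; half note = 16.
Adding: 1 + 8 + 8 + 3 + 12 + 12 + 16 + 2 + 3 + 16 = 81.
81 ÷ 32 = 2 complete bars with 17 left over.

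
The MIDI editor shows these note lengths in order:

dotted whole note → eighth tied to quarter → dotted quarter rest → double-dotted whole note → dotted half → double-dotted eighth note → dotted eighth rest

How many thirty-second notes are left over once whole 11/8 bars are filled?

One bar of 11/8 = 44 thirty-second notes.
Each duration in thirty-second notes: dotted whole note = 48; eighth tied to quarter (eighth + quarter) = 12; dotted quarter rest = 12; double-dotted whole note = 56; dotted half = 24; double-dotted eighth note = 7; dotted eighth rest = 6.
Sum: 48 + 12 + 12 + 56 + 24 + 7 + 6 = 165.
165 ÷ 44 = 3 complete bars with 33 thirty-second notes remaining.

33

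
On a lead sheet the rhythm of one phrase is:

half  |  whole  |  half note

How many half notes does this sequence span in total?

4

Each duration in half notes: half = 1; whole = 2; half note = 1.
Sum: 1 + 2 + 1 = 4 half notes.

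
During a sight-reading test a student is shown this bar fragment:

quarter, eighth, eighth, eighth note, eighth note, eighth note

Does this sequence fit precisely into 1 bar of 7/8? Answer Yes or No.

One bar of 7/8 = 7 eighth notes.
Convert each value to eighth notes: quarter = 2; eighth = 1; eighth = 1; eighth note = 1; eighth note = 1; eighth note = 1.
Altogether 2 + 1 + 1 + 1 + 1 + 1 = 7.
7 equals 7, so the answer is Yes.

Yes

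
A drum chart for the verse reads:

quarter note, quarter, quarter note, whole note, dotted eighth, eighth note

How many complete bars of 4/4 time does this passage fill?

One bar of 4/4 = 16 sixteenth notes.
In sixteenth notes: quarter note = 4; quarter = 4; quarter note = 4; whole note = 16; dotted eighth = 3; eighth note = 2.
Adding: 4 + 4 + 4 + 16 + 3 + 2 = 33.
33 ÷ 16 = 2 complete bars with 1 left over.

2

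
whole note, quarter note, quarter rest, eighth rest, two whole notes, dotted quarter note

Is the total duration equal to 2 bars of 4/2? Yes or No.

One bar of 4/2 = 16 eighth notes, so 2 bars = 32.
Each duration in eighth notes: whole note = 8; quarter note = 2; quarter rest = 2; eighth rest = 1; whole note = 8; whole note = 8; dotted quarter note = 3.
Adding: 8 + 2 + 2 + 1 + 8 + 8 + 3 = 32.
32 equals 32, so the answer is Yes.

Yes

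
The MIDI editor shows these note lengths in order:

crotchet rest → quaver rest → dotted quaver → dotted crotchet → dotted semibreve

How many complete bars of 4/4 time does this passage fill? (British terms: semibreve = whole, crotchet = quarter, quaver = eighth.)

One bar of 4/4 = 16 sixteenth notes.
In sixteenth notes: crotchet rest = 4; quaver rest = 2; dotted quaver = 3; dotted crotchet = 6; dotted semibreve = 24.
Sum: 4 + 2 + 3 + 6 + 24 = 39.
39 ÷ 16 = 2 complete bars with 7 left over.

2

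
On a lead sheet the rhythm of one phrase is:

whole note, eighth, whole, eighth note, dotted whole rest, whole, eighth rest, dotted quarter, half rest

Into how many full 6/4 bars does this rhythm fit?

One bar of 6/4 = 12 eighth notes.
In eighth notes: whole note = 8; eighth = 1; whole = 8; eighth note = 1; dotted whole rest = 12; whole = 8; eighth rest = 1; dotted quarter = 3; half rest = 4.
Adding: 8 + 1 + 8 + 1 + 12 + 8 + 1 + 3 + 4 = 46.
46 ÷ 12 = 3 complete bars with 10 left over.

3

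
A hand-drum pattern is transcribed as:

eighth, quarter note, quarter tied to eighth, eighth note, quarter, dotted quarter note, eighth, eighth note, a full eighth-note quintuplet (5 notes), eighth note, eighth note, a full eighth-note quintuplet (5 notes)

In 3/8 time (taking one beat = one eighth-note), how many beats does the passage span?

One eighth-note beat = 2 sixteenth notes.
In sixteenth notes: eighth = 2; quarter note = 4; quarter tied to eighth (quarter + eighth) = 6; eighth note = 2; quarter = 4; dotted quarter note = 6; eighth = 2; eighth note = 2; a full eighth-note quintuplet (5 notes) (five quintuplet eighths span one half) = 8; eighth note = 2; eighth note = 2; a full eighth-note quintuplet (5 notes) (five quintuplet eighths span one half) = 8.
Altogether 2 + 4 + 6 + 2 + 4 + 6 + 2 + 2 + 8 + 2 + 2 + 8 = 48.
48 ÷ 2 = 24 beats.

24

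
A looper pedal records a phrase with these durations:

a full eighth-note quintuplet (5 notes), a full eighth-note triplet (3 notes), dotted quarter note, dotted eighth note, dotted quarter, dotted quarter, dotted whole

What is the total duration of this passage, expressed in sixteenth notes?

In sixteenth notes: a full eighth-note quintuplet (5 notes) (five quintuplet eighths span one half) = 8; a full eighth-note triplet (3 notes) (three triplet eighths span one quarter) = 4; dotted quarter note = 6; dotted eighth note = 3; dotted quarter = 6; dotted quarter = 6; dotted whole = 24.
Altogether 8 + 4 + 6 + 3 + 6 + 6 + 24 = 57 sixteenth notes.

57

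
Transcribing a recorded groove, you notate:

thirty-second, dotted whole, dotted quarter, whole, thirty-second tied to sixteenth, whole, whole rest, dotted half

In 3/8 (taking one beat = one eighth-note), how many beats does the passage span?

One eighth-note beat = 4 thirty-second notes.
Convert each value to thirty-second notes: thirty-second = 1; dotted whole = 48; dotted quarter = 12; whole = 32; thirty-second tied to sixteenth (thirty-second + sixteenth) = 3; whole = 32; whole rest = 32; dotted half = 24.
Total: 1 + 48 + 12 + 32 + 3 + 32 + 32 + 24 = 184.
184 ÷ 4 = 46 beats.

46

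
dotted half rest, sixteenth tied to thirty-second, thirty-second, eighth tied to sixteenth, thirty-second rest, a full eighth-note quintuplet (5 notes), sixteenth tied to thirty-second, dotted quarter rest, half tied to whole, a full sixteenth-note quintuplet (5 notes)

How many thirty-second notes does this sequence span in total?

Express everything in thirty-second notes: dotted half rest = 24; sixteenth tied to thirty-second (sixteenth + thirty-second) = 3; thirty-second = 1; eighth tied to sixteenth (eighth + sixteenth) = 6; thirty-second rest = 1; a full eighth-note quintuplet (5 notes) (five quintuplet eighths span one half) = 16; sixteenth tied to thirty-second (sixteenth + thirty-second) = 3; dotted quarter rest = 12; half tied to whole (half + whole) = 48; a full sixteenth-note quintuplet (5 notes) (five quintuplet sixteenths span one quarter) = 8.
Adding: 24 + 3 + 1 + 6 + 1 + 16 + 3 + 12 + 48 + 8 = 122 thirty-second notes.

122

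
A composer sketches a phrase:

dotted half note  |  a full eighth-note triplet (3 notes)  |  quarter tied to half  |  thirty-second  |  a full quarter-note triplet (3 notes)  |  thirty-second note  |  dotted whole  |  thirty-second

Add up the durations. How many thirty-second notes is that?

Convert each value to thirty-second notes: dotted half note = 24; a full eighth-note triplet (3 notes) (three triplet eighths span one quarter) = 8; quarter tied to half (quarter + half) = 24; thirty-second = 1; a full quarter-note triplet (3 notes) (three triplet quarters span one half) = 16; thirty-second note = 1; dotted whole = 48; thirty-second = 1.
Total: 24 + 8 + 24 + 1 + 16 + 1 + 48 + 1 = 123 thirty-second notes.

123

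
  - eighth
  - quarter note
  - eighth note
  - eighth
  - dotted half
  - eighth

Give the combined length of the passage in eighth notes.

12

Each duration in eighth notes: eighth = 1; quarter note = 2; eighth note = 1; eighth = 1; dotted half = 6; eighth = 1.
Altogether 1 + 2 + 1 + 1 + 6 + 1 = 12 eighth notes.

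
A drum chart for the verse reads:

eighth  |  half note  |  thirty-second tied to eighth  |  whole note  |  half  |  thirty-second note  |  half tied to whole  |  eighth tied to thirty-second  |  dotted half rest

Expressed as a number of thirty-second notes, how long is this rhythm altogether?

Each duration in thirty-second notes: eighth = 4; half note = 16; thirty-second tied to eighth (thirty-second + eighth) = 5; whole note = 32; half = 16; thirty-second note = 1; half tied to whole (half + whole) = 48; eighth tied to thirty-second (eighth + thirty-second) = 5; dotted half rest = 24.
Altogether 4 + 16 + 5 + 32 + 16 + 1 + 48 + 5 + 24 = 151 thirty-second notes.

151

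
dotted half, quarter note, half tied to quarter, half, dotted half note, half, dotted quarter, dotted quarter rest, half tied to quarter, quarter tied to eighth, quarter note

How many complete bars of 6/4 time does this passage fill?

One bar of 6/4 = 12 eighth notes.
In eighth notes: dotted half = 6; quarter note = 2; half tied to quarter (half + quarter) = 6; half = 4; dotted half note = 6; half = 4; dotted quarter = 3; dotted quarter rest = 3; half tied to quarter (half + quarter) = 6; quarter tied to eighth (quarter + eighth) = 3; quarter note = 2.
Total: 6 + 2 + 6 + 4 + 6 + 4 + 3 + 3 + 6 + 3 + 2 = 45.
45 ÷ 12 = 3 complete bars with 9 left over.

3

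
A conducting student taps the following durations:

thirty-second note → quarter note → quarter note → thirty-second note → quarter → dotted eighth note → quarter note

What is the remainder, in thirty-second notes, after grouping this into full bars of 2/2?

One bar of 2/2 = 32 thirty-second notes.
Each duration in thirty-second notes: thirty-second note = 1; quarter note = 8; quarter note = 8; thirty-second note = 1; quarter = 8; dotted eighth note = 6; quarter note = 8.
Adding: 1 + 8 + 8 + 1 + 8 + 6 + 8 = 40.
40 ÷ 32 = 1 complete bar with 8 thirty-second notes remaining.

8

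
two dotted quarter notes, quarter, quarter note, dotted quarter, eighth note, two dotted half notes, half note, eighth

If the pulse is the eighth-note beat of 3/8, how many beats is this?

31

One eighth-note beat = 2 sixteenth notes.
Convert each value to sixteenth notes: dotted quarter note = 6; dotted quarter note = 6; quarter = 4; quarter note = 4; dotted quarter = 6; eighth note = 2; dotted half note = 12; dotted half note = 12; half note = 8; eighth = 2.
Altogether 6 + 6 + 4 + 4 + 6 + 2 + 12 + 12 + 8 + 2 = 62.
62 ÷ 2 = 31 beats.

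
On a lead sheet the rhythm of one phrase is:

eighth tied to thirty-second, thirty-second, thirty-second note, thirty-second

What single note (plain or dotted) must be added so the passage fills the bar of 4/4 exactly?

dotted half note

The bar of 4/4 = 32 thirty-second notes.
Convert each value to thirty-second notes: eighth tied to thirty-second (eighth + thirty-second) = 5; thirty-second = 1; thirty-second note = 1; thirty-second = 1.
Sum: 5 + 1 + 1 + 1 = 8.
Remaining: 32 − 8 = 24 thirty-second notes, which is a dotted half note.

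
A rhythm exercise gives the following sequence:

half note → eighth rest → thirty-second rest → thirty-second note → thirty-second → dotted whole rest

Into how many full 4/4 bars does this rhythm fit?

One bar of 4/4 = 32 thirty-second notes.
Convert each value to thirty-second notes: half note = 16; eighth rest = 4; thirty-second rest = 1; thirty-second note = 1; thirty-second = 1; dotted whole rest = 48.
Altogether 16 + 4 + 1 + 1 + 1 + 48 = 71.
71 ÷ 32 = 2 complete bars with 7 left over.

2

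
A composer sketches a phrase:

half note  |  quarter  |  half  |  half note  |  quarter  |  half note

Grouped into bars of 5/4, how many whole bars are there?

2

One bar of 5/4 = 5 quarter notes.
Express everything in quarter notes: half note = 2; quarter = 1; half = 2; half note = 2; quarter = 1; half note = 2.
Total: 2 + 1 + 2 + 2 + 1 + 2 = 10.
10 ÷ 5 = 2 complete bars with 0 left over.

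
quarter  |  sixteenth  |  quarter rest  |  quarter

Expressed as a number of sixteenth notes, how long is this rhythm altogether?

13

Working in sixteenth notes: quarter = 4; sixteenth = 1; quarter rest = 4; quarter = 4.
Sum: 4 + 1 + 4 + 4 = 13 sixteenth notes.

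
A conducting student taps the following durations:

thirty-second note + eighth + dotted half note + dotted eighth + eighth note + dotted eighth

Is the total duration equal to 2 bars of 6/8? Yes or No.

No

One bar of 6/8 = 24 thirty-second notes, so 2 bars = 48.
Express everything in thirty-second notes: thirty-second note = 1; eighth = 4; dotted half note = 24; dotted eighth = 6; eighth note = 4; dotted eighth = 6.
Sum: 1 + 4 + 24 + 6 + 4 + 6 = 45.
45 falls short of 48, so the answer is No.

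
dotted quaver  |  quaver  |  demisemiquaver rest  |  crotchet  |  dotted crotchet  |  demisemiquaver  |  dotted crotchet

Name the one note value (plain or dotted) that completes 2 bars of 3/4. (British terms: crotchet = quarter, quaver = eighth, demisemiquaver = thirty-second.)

eighth note

2 bars of 3/4 = 48 thirty-second notes.
Convert each value to thirty-second notes: dotted quaver = 6; quaver = 4; demisemiquaver rest = 1; crotchet = 8; dotted crotchet = 12; demisemiquaver = 1; dotted crotchet = 12.
Adding: 6 + 4 + 1 + 8 + 12 + 1 + 12 = 44.
Remaining: 48 − 44 = 4 thirty-second notes, which is a eighth note.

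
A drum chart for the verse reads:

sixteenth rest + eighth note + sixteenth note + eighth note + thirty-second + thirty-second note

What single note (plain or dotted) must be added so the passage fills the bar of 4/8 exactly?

sixteenth note

The bar of 4/8 = 16 thirty-second notes.
Each duration in thirty-second notes: sixteenth rest = 2; eighth note = 4; sixteenth note = 2; eighth note = 4; thirty-second = 1; thirty-second note = 1.
Altogether 2 + 4 + 2 + 4 + 1 + 1 = 14.
Remaining: 16 − 14 = 2 thirty-second notes, which is a sixteenth note.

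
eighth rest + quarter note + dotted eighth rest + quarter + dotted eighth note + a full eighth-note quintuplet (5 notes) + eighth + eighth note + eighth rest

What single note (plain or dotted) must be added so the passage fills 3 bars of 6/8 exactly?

dotted quarter note

3 bars of 6/8 = 36 sixteenth notes.
In sixteenth notes: eighth rest = 2; quarter note = 4; dotted eighth rest = 3; quarter = 4; dotted eighth note = 3; a full eighth-note quintuplet (5 notes) (five quintuplet eighths span one half) = 8; eighth = 2; eighth note = 2; eighth rest = 2.
Total: 2 + 4 + 3 + 4 + 3 + 8 + 2 + 2 + 2 = 30.
Remaining: 36 − 30 = 6 sixteenth notes, which is a dotted quarter note.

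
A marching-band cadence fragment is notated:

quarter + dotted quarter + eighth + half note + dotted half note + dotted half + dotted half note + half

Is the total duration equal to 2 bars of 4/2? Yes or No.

Yes

One bar of 4/2 = 16 eighth notes, so 2 bars = 32.
In eighth notes: quarter = 2; dotted quarter = 3; eighth = 1; half note = 4; dotted half note = 6; dotted half = 6; dotted half note = 6; half = 4.
Total: 2 + 3 + 1 + 4 + 6 + 6 + 6 + 4 = 32.
32 equals 32, so the answer is Yes.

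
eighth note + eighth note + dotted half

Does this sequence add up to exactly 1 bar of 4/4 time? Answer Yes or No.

One bar of 4/4 = 8 eighth notes.
Working in eighth notes: eighth note = 1; eighth note = 1; dotted half = 6.
Adding: 1 + 1 + 6 = 8.
8 equals 8, so the answer is Yes.

Yes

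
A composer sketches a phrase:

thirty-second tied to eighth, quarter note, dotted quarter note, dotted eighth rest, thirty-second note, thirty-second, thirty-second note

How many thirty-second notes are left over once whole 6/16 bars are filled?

One bar of 6/16 = 12 thirty-second notes.
Working in thirty-second notes: thirty-second tied to eighth (thirty-second + eighth) = 5; quarter note = 8; dotted quarter note = 12; dotted eighth rest = 6; thirty-second note = 1; thirty-second = 1; thirty-second note = 1.
Altogether 5 + 8 + 12 + 6 + 1 + 1 + 1 = 34.
34 ÷ 12 = 2 complete bars with 10 thirty-second notes remaining.

10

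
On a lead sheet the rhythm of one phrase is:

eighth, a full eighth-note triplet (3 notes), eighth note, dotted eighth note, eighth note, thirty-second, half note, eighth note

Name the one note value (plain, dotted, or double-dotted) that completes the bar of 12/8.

The bar of 12/8 = 48 thirty-second notes.
Working in thirty-second notes: eighth = 4; a full eighth-note triplet (3 notes) (three triplet eighths span one quarter) = 8; eighth note = 4; dotted eighth note = 6; eighth note = 4; thirty-second = 1; half note = 16; eighth note = 4.
Altogether 4 + 8 + 4 + 6 + 4 + 1 + 16 + 4 = 47.
Remaining: 48 − 47 = 1 thirty-second note, which is a thirty-second note.

thirty-second note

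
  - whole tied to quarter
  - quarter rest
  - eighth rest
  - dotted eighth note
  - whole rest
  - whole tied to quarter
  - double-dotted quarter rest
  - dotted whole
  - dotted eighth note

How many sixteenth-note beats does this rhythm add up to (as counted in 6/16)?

One sixteenth-note beat = 2 thirty-second notes.
Convert each value to thirty-second notes: whole tied to quarter (whole + quarter) = 40; quarter rest = 8; eighth rest = 4; dotted eighth note = 6; whole rest = 32; whole tied to quarter (whole + quarter) = 40; double-dotted quarter rest = 14; dotted whole = 48; dotted eighth note = 6.
Adding: 40 + 8 + 4 + 6 + 32 + 40 + 14 + 48 + 6 = 198.
198 ÷ 2 = 99 beats.

99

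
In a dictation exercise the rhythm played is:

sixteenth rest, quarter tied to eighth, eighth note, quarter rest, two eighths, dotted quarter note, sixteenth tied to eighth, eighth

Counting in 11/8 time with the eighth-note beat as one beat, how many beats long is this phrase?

One eighth-note beat = 2 sixteenth notes.
Express everything in sixteenth notes: sixteenth rest = 1; quarter tied to eighth (quarter + eighth) = 6; eighth note = 2; quarter rest = 4; eighth = 2; eighth = 2; dotted quarter note = 6; sixteenth tied to eighth (sixteenth + eighth) = 3; eighth = 2.
Altogether 1 + 6 + 2 + 4 + 2 + 2 + 6 + 3 + 2 = 28.
28 ÷ 2 = 14 beats.

14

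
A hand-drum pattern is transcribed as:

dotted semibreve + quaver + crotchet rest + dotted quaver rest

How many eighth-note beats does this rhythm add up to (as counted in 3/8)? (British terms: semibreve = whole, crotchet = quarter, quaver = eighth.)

One eighth-note beat = 2 sixteenth notes.
Working in sixteenth notes: dotted semibreve = 24; quaver = 2; crotchet rest = 4; dotted quaver rest = 3.
Adding: 24 + 2 + 4 + 3 = 33.
33 ÷ 2 = 16.5 beats.

16.5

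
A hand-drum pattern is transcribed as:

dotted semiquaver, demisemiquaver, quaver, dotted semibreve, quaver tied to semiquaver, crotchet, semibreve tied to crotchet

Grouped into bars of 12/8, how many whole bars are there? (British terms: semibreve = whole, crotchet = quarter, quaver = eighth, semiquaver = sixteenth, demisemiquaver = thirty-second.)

2

One bar of 12/8 = 48 thirty-second notes.
In thirty-second notes: dotted semiquaver = 3; demisemiquaver = 1; quaver = 4; dotted semibreve = 48; quaver tied to semiquaver (quaver + semiquaver) = 6; crotchet = 8; semibreve tied to crotchet (semibreve + crotchet) = 40.
Adding: 3 + 1 + 4 + 48 + 6 + 8 + 40 = 110.
110 ÷ 48 = 2 complete bars with 14 left over.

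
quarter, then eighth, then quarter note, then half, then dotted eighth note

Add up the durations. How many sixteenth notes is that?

21

In sixteenth notes: quarter = 4; eighth = 2; quarter note = 4; half = 8; dotted eighth note = 3.
Adding: 4 + 2 + 4 + 8 + 3 = 21 sixteenth notes.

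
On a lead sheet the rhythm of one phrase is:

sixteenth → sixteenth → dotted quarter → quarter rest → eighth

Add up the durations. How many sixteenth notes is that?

Working in sixteenth notes: sixteenth = 1; sixteenth = 1; dotted quarter = 6; quarter rest = 4; eighth = 2.
Total: 1 + 1 + 6 + 4 + 2 = 14 sixteenth notes.

14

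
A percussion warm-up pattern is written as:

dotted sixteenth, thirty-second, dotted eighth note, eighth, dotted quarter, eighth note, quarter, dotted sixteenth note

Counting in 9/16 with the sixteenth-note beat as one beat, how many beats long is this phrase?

One sixteenth-note beat = 2 thirty-second notes.
Convert each value to thirty-second notes: dotted sixteenth = 3; thirty-second = 1; dotted eighth note = 6; eighth = 4; dotted quarter = 12; eighth note = 4; quarter = 8; dotted sixteenth note = 3.
Altogether 3 + 1 + 6 + 4 + 12 + 4 + 8 + 3 = 41.
41 ÷ 2 = 20.5 beats.

20.5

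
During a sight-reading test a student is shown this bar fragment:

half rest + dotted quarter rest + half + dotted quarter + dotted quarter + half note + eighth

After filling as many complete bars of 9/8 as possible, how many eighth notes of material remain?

4

One bar of 9/8 = 9 eighth notes.
In eighth notes: half rest = 4; dotted quarter rest = 3; half = 4; dotted quarter = 3; dotted quarter = 3; half note = 4; eighth = 1.
Total: 4 + 3 + 4 + 3 + 3 + 4 + 1 = 22.
22 ÷ 9 = 2 complete bars with 4 eighth notes remaining.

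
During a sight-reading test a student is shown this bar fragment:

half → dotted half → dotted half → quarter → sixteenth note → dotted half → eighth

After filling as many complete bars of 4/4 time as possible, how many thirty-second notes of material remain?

6

One bar of 4/4 = 16 sixteenth notes.
Working in sixteenth notes: half = 8; dotted half = 12; dotted half = 12; quarter = 4; sixteenth note = 1; dotted half = 12; eighth = 2.
Total: 8 + 12 + 12 + 4 + 1 + 12 + 2 = 51.
51 ÷ 16 = 3 complete bars with 3 sixteenth notes remaining = 6 thirty-second notes.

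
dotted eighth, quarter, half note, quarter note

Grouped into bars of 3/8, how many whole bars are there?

3

One bar of 3/8 = 6 sixteenth notes.
Each duration in sixteenth notes: dotted eighth = 3; quarter = 4; half note = 8; quarter note = 4.
Altogether 3 + 4 + 8 + 4 = 19.
19 ÷ 6 = 3 complete bars with 1 left over.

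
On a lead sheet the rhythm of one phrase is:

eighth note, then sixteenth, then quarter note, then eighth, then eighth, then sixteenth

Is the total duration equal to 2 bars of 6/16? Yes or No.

Yes

One bar of 6/16 = 6 sixteenth notes, so 2 bars = 12.
Each duration in sixteenth notes: eighth note = 2; sixteenth = 1; quarter note = 4; eighth = 2; eighth = 2; sixteenth = 1.
Sum: 2 + 1 + 4 + 2 + 2 + 1 = 12.
12 equals 12, so the answer is Yes.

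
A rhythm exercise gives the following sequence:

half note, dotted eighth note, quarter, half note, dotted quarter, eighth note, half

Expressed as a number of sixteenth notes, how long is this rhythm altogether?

Working in sixteenth notes: half note = 8; dotted eighth note = 3; quarter = 4; half note = 8; dotted quarter = 6; eighth note = 2; half = 8.
Sum: 8 + 3 + 4 + 8 + 6 + 2 + 8 = 39 sixteenth notes.

39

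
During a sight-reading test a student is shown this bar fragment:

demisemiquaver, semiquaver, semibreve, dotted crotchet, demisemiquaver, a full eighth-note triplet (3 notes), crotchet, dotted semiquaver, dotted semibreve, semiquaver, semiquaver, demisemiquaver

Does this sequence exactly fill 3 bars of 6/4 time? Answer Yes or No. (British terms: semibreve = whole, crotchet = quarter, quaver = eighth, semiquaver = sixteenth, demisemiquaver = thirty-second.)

One bar of 6/4 = 48 thirty-second notes, so 3 bars = 144.
Working in thirty-second notes: demisemiquaver = 1; semiquaver = 2; semibreve = 32; dotted crotchet = 12; demisemiquaver = 1; a full eighth-note triplet (3 notes) (three triplet eighths span one quarter) = 8; crotchet = 8; dotted semiquaver = 3; dotted semibreve = 48; semiquaver = 2; semiquaver = 2; demisemiquaver = 1.
Adding: 1 + 2 + 32 + 12 + 1 + 8 + 8 + 3 + 48 + 2 + 2 + 1 = 120.
120 falls short of 144, so the answer is No.

No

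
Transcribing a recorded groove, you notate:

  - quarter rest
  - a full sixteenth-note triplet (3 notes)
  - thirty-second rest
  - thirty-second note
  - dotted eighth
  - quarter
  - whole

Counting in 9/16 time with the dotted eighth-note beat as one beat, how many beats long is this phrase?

10

One dotted eighth-note beat = 6 thirty-second notes.
Working in thirty-second notes: quarter rest = 8; a full sixteenth-note triplet (3 notes) (three triplet sixteenths span one eighth) = 4; thirty-second rest = 1; thirty-second note = 1; dotted eighth = 6; quarter = 8; whole = 32.
Altogether 8 + 4 + 1 + 1 + 6 + 8 + 32 = 60.
60 ÷ 6 = 10 beats.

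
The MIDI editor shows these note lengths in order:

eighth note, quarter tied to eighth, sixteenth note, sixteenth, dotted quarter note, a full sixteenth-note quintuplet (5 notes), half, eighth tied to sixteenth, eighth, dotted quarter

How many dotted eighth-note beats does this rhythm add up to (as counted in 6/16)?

13

One dotted eighth-note beat = 3 sixteenth notes.
Convert each value to sixteenth notes: eighth note = 2; quarter tied to eighth (quarter + eighth) = 6; sixteenth note = 1; sixteenth = 1; dotted quarter note = 6; a full sixteenth-note quintuplet (5 notes) (five quintuplet sixteenths span one quarter) = 4; half = 8; eighth tied to sixteenth (eighth + sixteenth) = 3; eighth = 2; dotted quarter = 6.
Adding: 2 + 6 + 1 + 1 + 6 + 4 + 8 + 3 + 2 + 6 = 39.
39 ÷ 3 = 13 beats.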